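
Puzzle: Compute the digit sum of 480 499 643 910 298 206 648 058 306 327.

4+8+0+4+9+9+6+4+3+9+1+0+2+9+8+2+0+6+6+4+8+0+5+8+3+0+6+3+2+7 = 136

136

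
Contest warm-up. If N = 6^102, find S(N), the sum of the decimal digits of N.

6^102 = 23519470446002552619480849617690081539337173577026375375550590789301897093185536
Sum of its 80 digits: 360.

360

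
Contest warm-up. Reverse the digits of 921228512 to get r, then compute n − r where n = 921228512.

Reverse of 921228512 is 215822129.
921228512 − 215822129 = 705406383

705406383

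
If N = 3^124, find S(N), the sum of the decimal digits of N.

3^124 = 145557834293068928043467566190278008218249525830565939618481
Sum of its 60 digits: 279.

279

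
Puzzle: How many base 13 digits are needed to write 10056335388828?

12

10056335388828 in base 13 is 57C401602821, which has 12 digits.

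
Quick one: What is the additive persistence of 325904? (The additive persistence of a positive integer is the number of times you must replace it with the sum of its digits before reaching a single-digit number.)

325904 → 23 → 5 (2 steps)

2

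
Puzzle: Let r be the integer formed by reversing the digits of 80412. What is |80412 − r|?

59004

Reverse of 80412 is 21408.
|80412 − 21408| = 59004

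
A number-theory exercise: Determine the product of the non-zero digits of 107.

7

1×7 = 7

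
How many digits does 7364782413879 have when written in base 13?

12

7364782413879 in base 13 is 41565A93C1C7, which has 12 digits.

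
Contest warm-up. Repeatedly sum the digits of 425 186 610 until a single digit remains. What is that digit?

4+2+5+1+8+6+6+1+0 = 33
3+3 = 6

6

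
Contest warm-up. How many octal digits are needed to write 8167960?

8167960 in base 8 is 37121030, which has 8 digits.

8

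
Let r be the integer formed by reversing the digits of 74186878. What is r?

87868147

Reversing 74186878 gives 87868147.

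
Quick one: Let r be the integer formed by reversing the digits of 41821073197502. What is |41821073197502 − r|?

21241936184688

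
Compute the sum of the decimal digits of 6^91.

6^91 = 64828173374159223109795162223394893092344094371665395695908267759763456
Sum of its 71 digits: 342.

342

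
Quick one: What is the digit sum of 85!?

414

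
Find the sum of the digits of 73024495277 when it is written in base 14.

71

73024495277 in base 14 is 376A59756D.
Digit sum: 3+7+6+10+5+9+7+5+6+13 = 71.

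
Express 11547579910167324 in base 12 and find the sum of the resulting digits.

11547579910167324 in base 12 is 8BB17A423578390.
Digit sum: 8+11+11+1+7+10+4+2+3+5+7+8+3+9+0 = 89.

89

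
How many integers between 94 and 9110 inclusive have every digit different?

4748

The integers in [94, 9110] that have every digit different: 94, 95, 96, 97, 98, 102, …, 9107, 9108.
4748 qualify.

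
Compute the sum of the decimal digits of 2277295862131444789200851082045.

126

2+2+7+7+2+9+5+8+6+2+1+3+1+4+4+4+7+8+9+2+0+0+8+5+1+0+8+2+0+4+5 = 126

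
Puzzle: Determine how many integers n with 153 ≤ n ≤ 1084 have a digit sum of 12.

70

The integers in [153, 1084] that have a digit sum of 12: 156, 165, 174, 183, 192, 219, …, 1074, 1083.
70 qualify.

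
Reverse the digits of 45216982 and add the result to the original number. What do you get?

74178236

Reverse of 45216982 is 28961254.
45216982 + 28961254 = 74178236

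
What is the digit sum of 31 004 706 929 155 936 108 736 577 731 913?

138

3+1+0+0+4+7+0+6+9+2+9+1+5+5+9+3+6+1+0+8+7+3+6+5+7+7+7+3+1+9+1+3 = 138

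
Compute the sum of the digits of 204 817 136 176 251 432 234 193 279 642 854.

132

2+0+4+8+1+7+1+3+6+1+7+6+2+5+1+4+3+2+2+3+4+1+9+3+2+7+9+6+4+2+8+5+4 = 132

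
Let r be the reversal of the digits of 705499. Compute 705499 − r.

-289008

Reverse of 705499 is 994507.
705499 − 994507 = -289008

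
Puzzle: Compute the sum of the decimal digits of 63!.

333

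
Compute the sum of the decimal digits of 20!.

54

20! = 2432902008176640000
Sum of its 19 digits: 54.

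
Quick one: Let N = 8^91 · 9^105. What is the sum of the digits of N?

729

8^91 · 9^105 = 238041296717679230309462296201100110187368822406862564503018694574761506394736992125206688600530150024152122271705404423364545064040749838911841762792226020143665549275247751576158208
Sum of its 183 digits: 729.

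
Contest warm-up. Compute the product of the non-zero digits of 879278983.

12192768

8×7×9×2×7×8×9×8×3 = 12192768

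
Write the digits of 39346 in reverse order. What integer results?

64393

Reversing 39346 gives 64393.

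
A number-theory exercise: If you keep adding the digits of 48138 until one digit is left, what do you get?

6

4+8+1+3+8 = 24
2+4 = 6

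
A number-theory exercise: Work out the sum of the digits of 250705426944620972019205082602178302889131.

160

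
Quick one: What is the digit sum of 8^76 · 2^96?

8^76 · 2^96 = 34175792574734561318320347298712833833643272357706444319152665725155515612490248800367393390985216
Sum of its 98 digits: 424.

424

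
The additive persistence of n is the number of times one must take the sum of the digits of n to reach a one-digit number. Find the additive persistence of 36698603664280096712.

3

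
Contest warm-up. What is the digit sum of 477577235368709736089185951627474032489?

4+7+7+5+7+7+2+3+5+3+6+8+7+0+9+7+3+6+0+8+9+1+8+5+9+5+1+6+2+7+4+7+4+0+3+2+4+8+9 = 198

198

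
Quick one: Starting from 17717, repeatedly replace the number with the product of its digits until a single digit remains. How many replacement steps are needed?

17717 → 343 → 36 → 18 → 8 (4 steps)

4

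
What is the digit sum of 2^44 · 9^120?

558

2^44 · 9^120 = 56809496731820100966677007953558880627337764176069054353282999253431137258906258610380432183062061657240148295613821959029129216
Sum of its 128 digits: 558.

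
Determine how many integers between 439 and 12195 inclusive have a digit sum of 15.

The integers in [439, 12195] that have a digit sum of 15: 447, 456, 465, 474, 483, 492, …, 12183, 12192.
733 qualify.

733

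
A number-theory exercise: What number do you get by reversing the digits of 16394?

Reversing 16394 gives 49361.

49361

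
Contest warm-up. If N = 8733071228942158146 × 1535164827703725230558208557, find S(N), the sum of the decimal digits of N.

198

8733071228942158146 × 1535164827703725230558208557 = 13406703788503348167279308728876242315144455322
Sum of its 47 digits: 198.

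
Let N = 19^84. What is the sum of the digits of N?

19^84 = 260197116877105969295901581876340698090881996328247121654867528250661819610373144180117184501691957444080721
Sum of its 108 digits: 478.

478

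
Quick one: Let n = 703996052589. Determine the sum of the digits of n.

63

7+0+3+9+9+6+0+5+2+5+8+9 = 63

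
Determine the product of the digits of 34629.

3×4×6×2×9 = 1296

1296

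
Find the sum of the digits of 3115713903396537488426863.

115

3+1+1+5+7+1+3+9+0+3+3+9+6+5+3+7+4+8+8+4+2+6+8+6+3 = 115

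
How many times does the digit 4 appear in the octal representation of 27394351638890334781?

3

27394351638890334781 in base 8 is 2760542232622014545075.
The digit 4 appears 3 times.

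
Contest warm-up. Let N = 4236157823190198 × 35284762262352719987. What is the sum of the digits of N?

4236157823190198 × 35284762262352719987 = 149471821697071744371033470937087426
Sum of its 36 digits: 156.

156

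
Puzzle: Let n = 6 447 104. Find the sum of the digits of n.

26

6+4+4+7+1+0+4 = 26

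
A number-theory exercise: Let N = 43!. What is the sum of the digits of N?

43! = 60415263063373835637355132068513997507264512000000000
Sum of its 53 digits: 180.

180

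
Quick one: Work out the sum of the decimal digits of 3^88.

198

3^88 = 969773729787523602876821942164080815560161
Sum of its 42 digits: 198.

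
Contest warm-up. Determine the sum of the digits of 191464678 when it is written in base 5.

26

191464678 in base 5 is 343003332203.
Digit sum: 3+4+3+0+0+3+3+3+2+2+0+3 = 26.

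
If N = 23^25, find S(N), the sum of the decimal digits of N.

23^25 = 11045767571919545466173812409689943
Sum of its 35 digits: 167.

167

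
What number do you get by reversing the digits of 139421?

124931

Reversing 139421 gives 124931.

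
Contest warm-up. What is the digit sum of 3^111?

3^111 = 91297581665113611259115979754590511595360241199911147
Sum of its 53 digits: 234.

234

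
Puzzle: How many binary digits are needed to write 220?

220 in base 2 is 11011100, which has 8 digits.

8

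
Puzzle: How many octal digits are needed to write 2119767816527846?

2119767816527846 in base 8 is 74176534755357746, which has 17 digits.

17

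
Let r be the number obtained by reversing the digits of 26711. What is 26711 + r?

38473

Reverse of 26711 is 11762.
26711 + 11762 = 38473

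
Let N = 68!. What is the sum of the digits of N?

342

68! = 2480035542436830599600990418569171581047399201355367672371710738018221445712183296000000000000000
Sum of its 97 digits: 342.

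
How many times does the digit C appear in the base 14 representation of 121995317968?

1

121995317968 in base 14 is 5C94343196.
The digit C appears 1 time.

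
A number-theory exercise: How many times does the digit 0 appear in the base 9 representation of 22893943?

22893943 in base 9 is 47063524.
The digit 0 appears 1 time.

1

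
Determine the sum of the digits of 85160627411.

41

8+5+1+6+0+6+2+7+4+1+1 = 41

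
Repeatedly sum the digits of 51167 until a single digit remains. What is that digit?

2

5+1+1+6+7 = 20
2+0 = 2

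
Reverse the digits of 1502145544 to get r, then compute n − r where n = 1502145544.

Reverse of 1502145544 is 4455412051.
1502145544 − 4455412051 = -2953266507

-2953266507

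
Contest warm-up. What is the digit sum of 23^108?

694

23^108 = 1165752323944943195809633750632159516088120786590424798912184825925728520930698150697987652179161786687060173897622738071434919605258964097066141281
Sum of its 148 digits: 694.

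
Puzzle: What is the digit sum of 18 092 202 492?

39

1+8+0+9+2+2+0+2+4+9+2 = 39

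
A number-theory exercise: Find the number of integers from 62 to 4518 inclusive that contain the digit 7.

The integers in [62, 4518] that contain the digit 7: 67, 70, 71, 72, 73, 74, …, 4507, 4517.
1175 qualify.

1175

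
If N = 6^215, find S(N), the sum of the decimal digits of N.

738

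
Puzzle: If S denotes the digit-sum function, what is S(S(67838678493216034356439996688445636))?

18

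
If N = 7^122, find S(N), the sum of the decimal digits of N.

490

7^122 = 12646224338478114526347973053245446797952865873528877847652749322870464818428554425917411639101337928049
Sum of its 104 digits: 490.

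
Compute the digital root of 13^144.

The digital root of n equals n mod 9 (or 9 when 9 | n), so we need 13^144 mod 9.
13^144 ≡ 1 (mod 9), so the digital root is 1.

1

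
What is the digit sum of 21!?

63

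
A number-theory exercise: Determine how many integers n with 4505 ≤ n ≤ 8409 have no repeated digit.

2020

The integers in [4505, 8409] that have no repeated digit: 4506, 4507, 4508, 4509, 4510, 4512, …, 8407, 8409.
2020 qualify.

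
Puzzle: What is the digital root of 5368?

5+3+6+8 = 22
2+2 = 4

4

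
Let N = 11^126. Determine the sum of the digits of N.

11^126 = 164239770663983842428729944161460543765069103903598725293152764807750085888709094508835726435584330249599258053105769109531957538761
Sum of its 132 digits: 622.

622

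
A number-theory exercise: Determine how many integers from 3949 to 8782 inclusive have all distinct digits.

2485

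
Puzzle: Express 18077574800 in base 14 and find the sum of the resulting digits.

64

18077574800 in base 14 is C36C6166C.
Digit sum: 12+3+6+12+6+1+6+6+12 = 64.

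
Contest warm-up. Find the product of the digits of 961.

54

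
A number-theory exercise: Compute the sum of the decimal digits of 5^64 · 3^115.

477

5^64 · 3^115 = 4008893973551551853991929057100793717875665727762205852650716220164639480572077445685863494873046875
Sum of its 100 digits: 477.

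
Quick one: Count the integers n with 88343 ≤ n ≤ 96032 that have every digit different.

The integers in [88343, 96032] that have every digit different: 89012, 89013, 89014, 89015, 89016, 89017, …, 96031, 96032.
2366 qualify.

2366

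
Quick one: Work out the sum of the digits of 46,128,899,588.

4+6+1+2+8+8+9+9+5+8+8 = 68

68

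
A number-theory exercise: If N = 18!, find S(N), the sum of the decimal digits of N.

18! = 6402373705728000
Sum of its 16 digits: 54.

54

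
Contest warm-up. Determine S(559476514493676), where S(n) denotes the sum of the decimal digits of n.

5+5+9+4+7+6+5+1+4+4+9+3+6+7+6 = 81

81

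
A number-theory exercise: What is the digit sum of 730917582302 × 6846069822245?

124

730917582302 × 6846069822245 = 5003912802745998297907990
Sum of its 25 digits: 124.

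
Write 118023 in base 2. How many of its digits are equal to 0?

8

118023 in base 2 is 11100110100000111.
The digit 0 appears 8 times.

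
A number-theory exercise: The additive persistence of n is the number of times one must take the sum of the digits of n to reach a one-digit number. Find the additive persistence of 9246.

9246 → 21 → 3 (2 steps)

2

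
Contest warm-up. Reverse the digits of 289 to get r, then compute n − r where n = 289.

-693

Reverse of 289 is 982.
289 − 982 = -693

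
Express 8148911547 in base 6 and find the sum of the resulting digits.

8148911547 in base 6 is 3424335242203.
Digit sum: 3+4+2+4+3+3+5+2+4+2+2+0+3 = 37.

37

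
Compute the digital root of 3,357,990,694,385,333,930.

2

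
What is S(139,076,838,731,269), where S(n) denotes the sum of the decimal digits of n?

1+3+9+0+7+6+8+3+8+7+3+1+2+6+9 = 73

73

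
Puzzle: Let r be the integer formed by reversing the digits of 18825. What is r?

Reversing 18825 gives 52881.

52881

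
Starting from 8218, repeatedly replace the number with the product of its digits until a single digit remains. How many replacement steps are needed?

8218 → 128 → 16 → 6 (3 steps)

3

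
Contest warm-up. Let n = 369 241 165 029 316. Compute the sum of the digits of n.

58

3+6+9+2+4+1+1+6+5+0+2+9+3+1+6 = 58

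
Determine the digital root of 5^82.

The digital root of n equals n mod 9 (or 9 when 9 | n), so we need 5^82 mod 9.
5^82 ≡ 4 (mod 9), so the digital root is 4.

4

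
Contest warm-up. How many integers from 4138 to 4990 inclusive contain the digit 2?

The integers in [4138, 4990] that contain the digit 2: 4142, 4152, 4162, 4172, 4182, 4192, …, 4972, 4982.
238 qualify.

238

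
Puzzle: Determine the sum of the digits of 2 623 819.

31

2+6+2+3+8+1+9 = 31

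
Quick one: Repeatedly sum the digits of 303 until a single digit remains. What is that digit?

6

3+0+3 = 6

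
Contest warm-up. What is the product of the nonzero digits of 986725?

9×8×6×7×2×5 = 30240

30240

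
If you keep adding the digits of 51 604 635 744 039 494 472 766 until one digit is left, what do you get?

7

5+1+6+0+4+6+3+5+7+4+4+0+3+9+4+9+4+4+7+2+7+6+6 = 106
1+0+6 = 7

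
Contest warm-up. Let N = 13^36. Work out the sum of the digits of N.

13^36 = 12646218552730347184269489080961456410641
Sum of its 41 digits: 172.

172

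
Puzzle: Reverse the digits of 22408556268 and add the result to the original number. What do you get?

108674136690

Reverse of 22408556268 is 86265580422.
22408556268 + 86265580422 = 108674136690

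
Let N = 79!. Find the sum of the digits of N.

441

79! = 894618213078297528685144171539831652069808216779571907213868063227837990693501860533361810841010176000000000000000000
Sum of its 117 digits: 441.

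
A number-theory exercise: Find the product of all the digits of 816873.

8064

8×1×6×8×7×3 = 8064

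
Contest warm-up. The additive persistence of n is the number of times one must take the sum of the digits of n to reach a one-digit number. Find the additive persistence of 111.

111 → 3 (1 step)

1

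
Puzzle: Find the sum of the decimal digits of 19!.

19! = 121645100408832000
Sum of its 18 digits: 45.

45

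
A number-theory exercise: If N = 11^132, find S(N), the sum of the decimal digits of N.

631

11^132 = 290960772357257879876883248608621202372989586780563261379063005175582549907087372177167528359950211681310311195818109429451544229324975921
Sum of its 138 digits: 631.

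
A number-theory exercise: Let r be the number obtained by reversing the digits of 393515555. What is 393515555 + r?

949030948

Reverse of 393515555 is 555515393.
393515555 + 555515393 = 949030948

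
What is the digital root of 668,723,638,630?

6+6+8+7+2+3+6+3+8+6+3+0 = 58
5+8 = 13
1+3 = 4
(Equivalently, 668,723,638,630 mod 9 = 4.)

4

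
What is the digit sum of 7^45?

163

7^45 = 107006904423598033356356300384937784807
Sum of its 39 digits: 163.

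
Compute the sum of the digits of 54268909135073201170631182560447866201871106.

166

5+4+2+6+8+9+0+9+1+3+5+0+7+3+2+0+1+1+7+0+6+3+1+1+8+2+5+6+0+4+4+7+8+6+6+2+0+1+8+7+1+1+0+6 = 166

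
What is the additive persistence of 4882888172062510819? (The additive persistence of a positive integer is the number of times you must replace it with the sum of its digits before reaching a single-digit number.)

3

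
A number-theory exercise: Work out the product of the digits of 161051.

1×6×1×0×5×1 = 0

0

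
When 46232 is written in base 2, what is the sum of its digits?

7

46232 in base 2 is 1011010010011000.
Digit sum: 1+0+1+1+0+1+0+0+1+0+0+1+1+0+0+0 = 7.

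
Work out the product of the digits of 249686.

20736

2×4×9×6×8×6 = 20736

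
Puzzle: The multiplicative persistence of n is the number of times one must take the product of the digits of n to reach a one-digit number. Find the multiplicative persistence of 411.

1

411 → 4 (1 step)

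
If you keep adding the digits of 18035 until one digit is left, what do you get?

1+8+0+3+5 = 17
1+7 = 8

8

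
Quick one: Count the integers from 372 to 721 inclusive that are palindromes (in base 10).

The integers in [372, 721] that are palindromes (in base 10): 373, 383, 393, 404, 414, 424, …, 707, 717.
35 qualify.

35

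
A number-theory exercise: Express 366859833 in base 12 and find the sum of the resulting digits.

54

366859833 in base 12 is A2A3B189.
Digit sum: 10+2+10+3+11+1+8+9 = 54.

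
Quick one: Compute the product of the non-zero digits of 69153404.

12960

6×9×1×5×3×4×4 = 12960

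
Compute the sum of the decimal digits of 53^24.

163

53^24 = 241335311011519234780052665404754645838881
Sum of its 42 digits: 163.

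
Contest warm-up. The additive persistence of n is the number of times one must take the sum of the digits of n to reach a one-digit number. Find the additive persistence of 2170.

2

2170 → 10 → 1 (2 steps)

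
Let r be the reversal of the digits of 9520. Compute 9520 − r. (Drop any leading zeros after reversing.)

9261

Reverse of 9520 is 259.
9520 − 259 = 9261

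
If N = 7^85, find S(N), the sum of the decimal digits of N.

295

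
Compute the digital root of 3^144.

9

The digital root of n equals n mod 9 (or 9 when 9 | n), so we need 3^144 mod 9.
3^144 ≡ 0 (mod 9), so the digital root is 9.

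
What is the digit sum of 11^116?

472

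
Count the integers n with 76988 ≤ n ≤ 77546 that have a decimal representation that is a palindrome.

The integers in [76988, 77546] that have a decimal representation that is a palindrome: 77077, 77177, 77277, 77377, 77477.
5 qualify.

5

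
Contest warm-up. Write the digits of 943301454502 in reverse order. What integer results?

205454103349

Reversing 943301454502 gives 205454103349.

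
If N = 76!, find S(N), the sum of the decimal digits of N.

441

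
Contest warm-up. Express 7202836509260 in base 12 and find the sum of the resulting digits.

7202836509260 in base 12 is 983B5B4590B8.
Digit sum: 9+8+3+11+5+11+4+5+9+0+11+8 = 84.

84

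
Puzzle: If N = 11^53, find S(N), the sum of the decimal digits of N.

11^53 = 15624722518287446627037310616316692383878522699200314331
Sum of its 56 digits: 230.

230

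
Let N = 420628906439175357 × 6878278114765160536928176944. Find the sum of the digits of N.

207

420628906439175357 × 6878278114765160536928176944 = 2893202601598182170159748018496887056740369008
Sum of its 46 digits: 207.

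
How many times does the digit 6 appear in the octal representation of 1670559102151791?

1670559102151791 in base 8 is 57365653167026157.
The digit 6 appears 4 times.

4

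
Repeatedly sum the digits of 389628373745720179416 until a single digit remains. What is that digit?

3

3+8+9+6+2+8+3+7+3+7+4+5+7+2+0+1+7+9+4+1+6 = 102
1+0+2 = 3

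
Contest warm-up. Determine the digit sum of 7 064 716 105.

37

7+0+6+4+7+1+6+1+0+5 = 37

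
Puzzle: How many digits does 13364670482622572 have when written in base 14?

13364670482622572 in base 14 is 12BA3B7077698A8, which has 15 digits.

15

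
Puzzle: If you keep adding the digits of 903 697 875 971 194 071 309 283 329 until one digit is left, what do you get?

6

9+0+3+6+9+7+8+7+5+9+7+1+1+9+4+0+7+1+3+0+9+2+8+3+3+2+9 = 132
1+3+2 = 6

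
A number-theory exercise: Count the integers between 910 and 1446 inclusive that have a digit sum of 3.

The integers in [910, 1446] that have a digit sum of 3: 1002, 1011, 1020, 1101, 1110, 1200.
6 qualify.

6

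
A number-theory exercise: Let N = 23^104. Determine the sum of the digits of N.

637

23^104 = 4165766717332139306998022986739468184033507551039428814620390957457014951099725024917677010084876007043500323032088714918238998592983029995841
Sum of its 142 digits: 637.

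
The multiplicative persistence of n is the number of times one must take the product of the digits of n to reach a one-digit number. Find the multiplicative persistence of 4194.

3

4194 → 144 → 16 → 6 (3 steps)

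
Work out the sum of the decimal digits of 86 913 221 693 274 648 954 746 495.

134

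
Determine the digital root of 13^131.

The digital root of n equals n mod 9 (or 9 when 9 | n), so we need 13^131 mod 9.
13^131 ≡ 7 (mod 9), so the digital root is 7.

7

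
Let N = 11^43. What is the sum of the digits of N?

11^43 = 602400691612421918536387328824478011400331731
Sum of its 45 digits: 164.

164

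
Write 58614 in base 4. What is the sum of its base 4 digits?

58614 in base 4 is 32103312.
Digit sum: 3+2+1+0+3+3+1+2 = 15.

15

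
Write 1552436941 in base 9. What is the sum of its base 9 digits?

29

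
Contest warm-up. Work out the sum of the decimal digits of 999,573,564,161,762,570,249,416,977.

141

9+9+9+5+7+3+5+6+4+1+6+1+7+6+2+5+7+0+2+4+9+4+1+6+9+7+7 = 141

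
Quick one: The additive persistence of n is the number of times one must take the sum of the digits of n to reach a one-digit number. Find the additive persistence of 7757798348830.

7757798348830 → 76 → 13 → 4 (3 steps)

3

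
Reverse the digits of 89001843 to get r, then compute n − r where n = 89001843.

54191745

Reverse of 89001843 is 34810098.
89001843 − 34810098 = 54191745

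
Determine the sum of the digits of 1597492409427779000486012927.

125

1+5+9+7+4+9+2+4+0+9+4+2+7+7+7+9+0+0+0+4+8+6+0+1+2+9+2+7 = 125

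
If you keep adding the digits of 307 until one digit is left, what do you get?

1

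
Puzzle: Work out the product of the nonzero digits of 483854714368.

4×8×3×8×5×4×7×1×4×3×6×8 = 61931520

61931520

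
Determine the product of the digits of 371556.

3×7×1×5×5×6 = 3150

3150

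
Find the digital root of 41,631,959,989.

1

4+1+6+3+1+9+5+9+9+8+9 = 64
6+4 = 10
1+0 = 1
(Equivalently, 41,631,959,989 mod 9 = 1.)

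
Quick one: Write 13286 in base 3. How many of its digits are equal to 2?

13286 in base 3 is 200020002.
The digit 2 appears 3 times.

3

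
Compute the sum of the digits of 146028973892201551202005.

1+4+6+0+2+8+9+7+3+8+9+2+2+0+1+5+5+1+2+0+2+0+0+5 = 82

82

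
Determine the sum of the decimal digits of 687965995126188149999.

131

6+8+7+9+6+5+9+9+5+1+2+6+1+8+8+1+4+9+9+9+9 = 131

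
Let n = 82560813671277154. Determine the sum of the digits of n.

8+2+5+6+0+8+1+3+6+7+1+2+7+7+1+5+4 = 73

73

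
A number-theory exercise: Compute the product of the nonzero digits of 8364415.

8×3×6×4×4×1×5 = 11520

11520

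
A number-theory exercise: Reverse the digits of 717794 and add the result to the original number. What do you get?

Reverse of 717794 is 497717.
717794 + 497717 = 1215511

1215511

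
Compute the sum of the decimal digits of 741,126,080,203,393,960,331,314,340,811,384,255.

7+4+1+1+2+6+0+8+0+2+0+3+3+9+3+9+6+0+3+3+1+3+1+4+3+4+0+8+1+1+3+8+4+2+5+5 = 123

123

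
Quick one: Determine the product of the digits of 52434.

480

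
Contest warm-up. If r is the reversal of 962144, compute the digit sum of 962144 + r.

Reversal of 962144 is 441269; 962144 + 441269 = 1403413.
Digit sum of 1403413: 1+4+0+3+4+1+3 = 16.

16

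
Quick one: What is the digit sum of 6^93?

306

6^93 = 2333814241469732031952625840042216151324387397379954245052697639351484416
Sum of its 73 digits: 306.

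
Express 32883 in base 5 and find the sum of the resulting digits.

11

32883 in base 5 is 2023013.
Digit sum: 2+0+2+3+0+1+3 = 11.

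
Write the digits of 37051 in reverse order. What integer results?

15073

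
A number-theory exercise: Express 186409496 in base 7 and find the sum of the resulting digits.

26

186409496 in base 7 is 4422311630.
Digit sum: 4+4+2+2+3+1+1+6+3+0 = 26.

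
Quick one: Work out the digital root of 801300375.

9

8+0+1+3+0+0+3+7+5 = 27
2+7 = 9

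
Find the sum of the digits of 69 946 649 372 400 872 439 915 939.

6+9+9+4+6+6+4+9+3+7+2+4+0+0+8+7+2+4+3+9+9+1+5+9+3+9 = 138

138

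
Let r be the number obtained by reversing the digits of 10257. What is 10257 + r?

85458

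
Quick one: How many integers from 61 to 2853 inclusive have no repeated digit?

1610

The integers in [61, 2853] that have no repeated digit: 61, 62, 63, 64, 65, 67, …, 2851, 2853.
1610 qualify.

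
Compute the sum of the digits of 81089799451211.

65

8+1+0+8+9+7+9+9+4+5+1+2+1+1 = 65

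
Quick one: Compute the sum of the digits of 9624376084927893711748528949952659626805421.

9+6+2+4+3+7+6+0+8+4+9+2+7+8+9+3+7+1+1+7+4+8+5+2+8+9+4+9+9+5+2+6+5+9+6+2+6+8+0+5+4+2+1 = 222

222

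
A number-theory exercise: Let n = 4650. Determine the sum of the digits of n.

15

4+6+5+0 = 15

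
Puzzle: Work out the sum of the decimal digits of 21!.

63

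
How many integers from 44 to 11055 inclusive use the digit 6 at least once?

3711

The integers in [44, 11055] that use the digit 6 at least once: 46, 56, 60, 61, 62, 63, …, 11036, 11046.
3711 qualify.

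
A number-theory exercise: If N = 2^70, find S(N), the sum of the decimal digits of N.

2^70 = 1180591620717411303424
Sum of its 22 digits: 70.

70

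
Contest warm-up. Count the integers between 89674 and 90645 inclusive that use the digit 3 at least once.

268

The integers in [89674, 90645] that use the digit 3 at least once: 89683, 89693, 89703, 89713, 89723, 89730, …, 90639, 90643.
268 qualify.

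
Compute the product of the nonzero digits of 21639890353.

2×1×6×3×9×8×9×3×5×3 = 1049760

1049760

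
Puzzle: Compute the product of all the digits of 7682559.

7×6×8×2×5×5×9 = 151200

151200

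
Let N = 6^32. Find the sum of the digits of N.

126

6^32 = 7958661109946400884391936
Sum of its 25 digits: 126.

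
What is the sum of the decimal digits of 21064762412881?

2+1+0+6+4+7+6+2+4+1+2+8+8+1 = 52

52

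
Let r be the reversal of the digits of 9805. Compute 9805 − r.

Reverse of 9805 is 5089.
9805 − 5089 = 4716

4716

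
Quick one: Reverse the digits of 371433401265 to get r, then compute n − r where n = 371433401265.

-190670932908

Reverse of 371433401265 is 562104334173.
371433401265 − 562104334173 = -190670932908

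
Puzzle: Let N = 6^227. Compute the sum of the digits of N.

819

6^227 = 436851505850945340851559725674695030888227197845314491054833868722538406671303015189933321587470593677458325131567082383046146645583972270391356401506689669733336990743879745536
Sum of its 177 digits: 819.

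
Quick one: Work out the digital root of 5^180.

1

The digital root of n equals n mod 9 (or 9 when 9 | n), so we need 5^180 mod 9.
5^180 ≡ 1 (mod 9), so the digital root is 1.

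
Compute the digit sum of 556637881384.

64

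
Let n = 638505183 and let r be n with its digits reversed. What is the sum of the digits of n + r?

15

Reversal of 638505183 is 381505836; 638505183 + 381505836 = 1020011019.
Digit sum of 1020011019: 1+0+2+0+0+1+1+0+1+9 = 15.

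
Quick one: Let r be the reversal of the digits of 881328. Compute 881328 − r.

58140

Reverse of 881328 is 823188.
881328 − 823188 = 58140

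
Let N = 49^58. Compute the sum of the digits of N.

427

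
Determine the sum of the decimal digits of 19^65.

19^65 = 131517656596604663956102176642678715072020072327450916777499793705236707816143809299
Sum of its 84 digits: 379.

379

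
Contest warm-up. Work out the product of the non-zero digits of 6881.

384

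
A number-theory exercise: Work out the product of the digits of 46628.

4×6×6×2×8 = 2304

2304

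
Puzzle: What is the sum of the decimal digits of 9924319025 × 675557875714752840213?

144

9924319025 × 675557875714752840213 = 6704451878444507085298660952325
Sum of its 31 digits: 144.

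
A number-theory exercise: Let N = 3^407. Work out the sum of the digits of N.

846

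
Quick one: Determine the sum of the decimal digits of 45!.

45! = 119622220865480194561963161495657715064383733760000000000
Sum of its 57 digits: 207.

207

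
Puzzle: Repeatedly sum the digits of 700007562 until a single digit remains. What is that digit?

7+0+0+0+0+7+5+6+2 = 27
2+7 = 9

9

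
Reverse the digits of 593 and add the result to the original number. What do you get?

Reverse of 593 is 395.
593 + 395 = 988

988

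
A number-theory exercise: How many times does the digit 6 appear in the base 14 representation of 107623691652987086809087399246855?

2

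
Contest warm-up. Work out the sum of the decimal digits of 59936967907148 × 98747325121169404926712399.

59936967907148 × 98747325121169404926712399 = 5918615256704240113520581817811132328052
Sum of its 40 digits: 143.

143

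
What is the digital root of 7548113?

7+5+4+8+1+1+3 = 29
2+9 = 11
1+1 = 2
(Equivalently, 7548113 mod 9 = 2.)

2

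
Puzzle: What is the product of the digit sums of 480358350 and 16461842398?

S(480358350) = 4+8+0+3+5+8+3+5+0 = 36.
S(16461842398) = 1+6+4+6+1+8+4+2+3+9+8 = 52.
36 · 52 = 1872.

1872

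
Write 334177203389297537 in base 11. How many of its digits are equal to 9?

1

334177203389297537 in base 11 is 72AAA1790875A0155.
The digit 9 appears 1 time.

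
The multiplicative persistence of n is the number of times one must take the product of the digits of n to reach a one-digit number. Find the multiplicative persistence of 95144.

95144 → 720 → 0 (2 steps)

2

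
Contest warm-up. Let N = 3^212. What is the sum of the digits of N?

3^212 = 141158163862183763292171284564016760661754655311572624335224092241585052457078933432718798844642935441
Sum of its 102 digits: 432.

432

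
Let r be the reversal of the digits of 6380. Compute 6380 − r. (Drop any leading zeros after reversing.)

5544

Reverse of 6380 is 836.
6380 − 836 = 5544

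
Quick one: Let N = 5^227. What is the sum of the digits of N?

5^227 = 463650768835927673216466907693454939170945597344723875306629882364697667511953669874664010340401054692042364892000144878381195923111590673215687274932861328125
Sum of its 159 digits: 731.

731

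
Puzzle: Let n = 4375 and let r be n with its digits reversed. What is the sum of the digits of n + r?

11

Reversal of 4375 is 5734; 4375 + 5734 = 10109.
Digit sum of 10109: 1+0+1+0+9 = 11.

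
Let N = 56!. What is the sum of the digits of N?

56! = 710998587804863451854045647463724949736497978881168458687447040000000000000
Sum of its 75 digits: 333.

333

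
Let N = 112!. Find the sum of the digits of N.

765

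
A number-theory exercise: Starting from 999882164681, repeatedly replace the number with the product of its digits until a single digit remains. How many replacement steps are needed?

999882164681 → 107495424 → 0 (2 steps)

2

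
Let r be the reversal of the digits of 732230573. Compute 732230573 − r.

357198336

Reverse of 732230573 is 375032237.
732230573 − 375032237 = 357198336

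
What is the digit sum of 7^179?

625

7^179 = 18730491019721178760387354371114745047443028824998645259304527116270420929911508038943577371138551443843688603222041665028779874304350829344120037501143
Sum of its 152 digits: 625.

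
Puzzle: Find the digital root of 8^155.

The digital root of n equals n mod 9 (or 9 when 9 | n), so we need 8^155 mod 9.
8^155 ≡ 8 (mod 9), so the digital root is 8.

8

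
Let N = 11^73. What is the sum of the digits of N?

308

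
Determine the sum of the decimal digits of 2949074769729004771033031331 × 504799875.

198

2949074769729004771033031331 × 504799875 = 1488692575124855392291877836759883625
Sum of its 37 digits: 198.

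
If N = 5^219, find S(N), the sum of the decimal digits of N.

5^219 = 1186945968219974843434155283695244644277620729202493120784972498853626028830601394879139866471426700011628454123520370888655861563165672123432159423828125
Sum of its 154 digits: 683.

683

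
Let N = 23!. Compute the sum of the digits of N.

23! = 25852016738884976640000
Sum of its 23 digits: 99.

99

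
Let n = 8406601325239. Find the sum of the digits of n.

49

8+4+0+6+6+0+1+3+2+5+2+3+9 = 49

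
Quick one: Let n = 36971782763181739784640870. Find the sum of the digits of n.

132

3+6+9+7+1+7+8+2+7+6+3+1+8+1+7+3+9+7+8+4+6+4+0+8+7+0 = 132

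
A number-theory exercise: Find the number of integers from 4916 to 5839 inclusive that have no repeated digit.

The integers in [4916, 5839] that have no repeated digit: 4916, 4917, 4918, 4920, 4921, 4923, …, 5837, 5839.
465 qualify.

465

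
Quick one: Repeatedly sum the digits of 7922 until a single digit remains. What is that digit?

2

7+9+2+2 = 20
2+0 = 2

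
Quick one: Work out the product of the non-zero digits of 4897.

2016

4×8×9×7 = 2016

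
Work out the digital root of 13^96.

1

The digital root of n equals n mod 9 (or 9 when 9 | n), so we need 13^96 mod 9.
13^96 ≡ 1 (mod 9), so the digital root is 1.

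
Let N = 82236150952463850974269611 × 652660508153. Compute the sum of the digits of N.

82236150952463850974269611 × 652660508153 = 53672288069181871924230068443285638483
Sum of its 38 digits: 174.

174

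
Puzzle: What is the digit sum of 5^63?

170

5^63 = 108420217248550443400745280086994171142578125
Sum of its 45 digits: 170.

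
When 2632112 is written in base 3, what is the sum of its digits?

2632112 in base 3 is 11221201120122.
Digit sum: 1+1+2+2+1+2+0+1+1+2+0+1+2+2 = 18.

18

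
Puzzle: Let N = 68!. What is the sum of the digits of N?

342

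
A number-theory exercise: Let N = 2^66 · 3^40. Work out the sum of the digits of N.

2^66 · 3^40 = 897077373028006866810763888558985969664
Sum of its 39 digits: 216.

216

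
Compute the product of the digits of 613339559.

328050

6×1×3×3×3×9×5×5×9 = 328050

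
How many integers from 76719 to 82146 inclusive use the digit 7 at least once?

3846

The integers in [76719, 82146] that use the digit 7 at least once: 76719, 76720, 76721, 76722, 76723, 76724, …, 82127, 82137.
3846 qualify.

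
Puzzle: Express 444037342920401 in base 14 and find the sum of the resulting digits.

87

444037342920401 in base 14 is 7B917447B0D0D.
Digit sum: 7+11+9+1+7+4+4+7+11+0+13+0+13 = 87.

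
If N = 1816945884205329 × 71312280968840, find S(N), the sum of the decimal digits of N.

1816945884205329 × 71312280968840 = 129570555399627849593610948360
Sum of its 30 digits: 150.

150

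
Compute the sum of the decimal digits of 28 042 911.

27

2+8+0+4+2+9+1+1 = 27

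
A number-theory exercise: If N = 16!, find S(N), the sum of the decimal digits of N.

63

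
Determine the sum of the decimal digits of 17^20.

82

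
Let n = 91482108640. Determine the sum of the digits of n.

43

9+1+4+8+2+1+0+8+6+4+0 = 43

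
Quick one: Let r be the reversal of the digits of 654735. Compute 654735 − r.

117279

Reverse of 654735 is 537456.
654735 − 537456 = 117279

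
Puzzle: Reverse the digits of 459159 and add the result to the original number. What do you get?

Reverse of 459159 is 951954.
459159 + 951954 = 1411113

1411113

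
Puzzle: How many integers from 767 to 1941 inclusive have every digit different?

632

The integers in [767, 1941] that have every digit different: 768, 769, 780, 781, 782, 783, …, 1938, 1940.
632 qualify.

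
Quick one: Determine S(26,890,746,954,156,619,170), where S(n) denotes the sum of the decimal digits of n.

96

2+6+8+9+0+7+4+6+9+5+4+1+5+6+6+1+9+1+7+0 = 96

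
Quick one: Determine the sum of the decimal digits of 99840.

30

9+9+8+4+0 = 30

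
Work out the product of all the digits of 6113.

6×1×1×3 = 18

18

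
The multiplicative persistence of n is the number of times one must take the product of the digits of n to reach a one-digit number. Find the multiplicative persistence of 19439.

19439 → 972 → 126 → 12 → 2 (4 steps)

4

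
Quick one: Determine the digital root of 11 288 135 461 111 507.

1

1+1+2+8+8+1+3+5+4+6+1+1+1+1+5+0+7 = 55
5+5 = 10
1+0 = 1
(Equivalently, 11 288 135 461 111 507 mod 9 = 1.)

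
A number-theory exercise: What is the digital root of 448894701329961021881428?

1

4+4+8+8+9+4+7+0+1+3+2+9+9+6+1+0+2+1+8+8+1+4+2+8 = 109
1+0+9 = 10
1+0 = 1
(Equivalently, 448894701329961021881428 mod 9 = 1.)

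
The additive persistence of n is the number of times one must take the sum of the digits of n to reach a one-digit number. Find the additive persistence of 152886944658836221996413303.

152886944658836221996413303 → 126 → 9 (2 steps)

2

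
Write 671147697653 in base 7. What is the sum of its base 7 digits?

59

671147697653 in base 7 is 66326444205656.
Digit sum: 6+6+3+2+6+4+4+4+2+0+5+6+5+6 = 59.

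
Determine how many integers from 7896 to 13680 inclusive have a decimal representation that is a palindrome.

58

The integers in [7896, 13680] that have a decimal representation that is a palindrome: 7997, 8008, 8118, 8228, 8338, 8448, …, 13531, 13631.
58 qualify.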